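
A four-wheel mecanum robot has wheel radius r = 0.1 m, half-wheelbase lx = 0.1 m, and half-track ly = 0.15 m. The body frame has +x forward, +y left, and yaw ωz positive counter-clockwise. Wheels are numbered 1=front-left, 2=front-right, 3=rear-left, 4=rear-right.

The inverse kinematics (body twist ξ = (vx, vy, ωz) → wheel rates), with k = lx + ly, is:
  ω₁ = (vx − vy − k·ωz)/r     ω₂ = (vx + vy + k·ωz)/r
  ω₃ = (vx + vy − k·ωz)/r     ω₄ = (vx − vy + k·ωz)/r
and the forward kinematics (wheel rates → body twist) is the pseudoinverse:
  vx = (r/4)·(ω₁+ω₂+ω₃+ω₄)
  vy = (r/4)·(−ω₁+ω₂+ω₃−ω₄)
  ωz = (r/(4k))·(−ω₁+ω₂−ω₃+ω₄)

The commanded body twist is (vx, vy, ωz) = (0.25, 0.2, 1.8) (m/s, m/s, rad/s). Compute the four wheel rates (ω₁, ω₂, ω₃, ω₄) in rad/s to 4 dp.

k = lx + ly = 0.1 + 0.15 = 0.2500;  k·ωz = 0.2500·1.8 = 0.4500
ω₁ (FL) = (vx − vy − k·ωz)/r = -0.4000/0.1 = -4.0000
ω₂ (FR) = (vx + vy + k·ωz)/r = 0.9000/0.1 = 9.0000
ω₃ (RL) = (vx + vy − k·ωz)/r = 0.0000/0.1 = 0.0000
ω₄ (RR) = (vx − vy + k·ωz)/r = 0.5000/0.1 = 5.0000

(-4.0000, 9.0000, 0.0000, 5.0000)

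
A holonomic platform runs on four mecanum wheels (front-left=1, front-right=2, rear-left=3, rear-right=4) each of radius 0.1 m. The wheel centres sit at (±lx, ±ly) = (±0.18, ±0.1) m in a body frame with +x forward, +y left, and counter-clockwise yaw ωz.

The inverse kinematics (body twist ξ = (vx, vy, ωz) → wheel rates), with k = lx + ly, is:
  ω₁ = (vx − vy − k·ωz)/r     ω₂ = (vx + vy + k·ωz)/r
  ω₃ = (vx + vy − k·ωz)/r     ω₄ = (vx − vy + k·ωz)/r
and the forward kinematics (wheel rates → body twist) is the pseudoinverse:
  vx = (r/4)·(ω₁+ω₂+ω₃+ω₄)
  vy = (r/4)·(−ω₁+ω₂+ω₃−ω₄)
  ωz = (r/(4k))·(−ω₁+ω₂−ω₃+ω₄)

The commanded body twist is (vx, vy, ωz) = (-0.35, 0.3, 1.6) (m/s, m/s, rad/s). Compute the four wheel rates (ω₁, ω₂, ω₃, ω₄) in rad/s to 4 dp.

k = lx + ly = 0.18 + 0.1 = 0.2800;  k·ωz = 0.2800·1.6 = 0.4480
ω₁ (FL) = (vx − vy − k·ωz)/r = -1.0980/0.1 = -10.9800
ω₂ (FR) = (vx + vy + k·ωz)/r = 0.3980/0.1 = 3.9800
ω₃ (RL) = (vx + vy − k·ωz)/r = -0.4980/0.1 = -4.9800
ω₄ (RR) = (vx − vy + k·ωz)/r = -0.2020/0.1 = -2.0200

(-10.9800, 3.9800, -4.9800, -2.0200)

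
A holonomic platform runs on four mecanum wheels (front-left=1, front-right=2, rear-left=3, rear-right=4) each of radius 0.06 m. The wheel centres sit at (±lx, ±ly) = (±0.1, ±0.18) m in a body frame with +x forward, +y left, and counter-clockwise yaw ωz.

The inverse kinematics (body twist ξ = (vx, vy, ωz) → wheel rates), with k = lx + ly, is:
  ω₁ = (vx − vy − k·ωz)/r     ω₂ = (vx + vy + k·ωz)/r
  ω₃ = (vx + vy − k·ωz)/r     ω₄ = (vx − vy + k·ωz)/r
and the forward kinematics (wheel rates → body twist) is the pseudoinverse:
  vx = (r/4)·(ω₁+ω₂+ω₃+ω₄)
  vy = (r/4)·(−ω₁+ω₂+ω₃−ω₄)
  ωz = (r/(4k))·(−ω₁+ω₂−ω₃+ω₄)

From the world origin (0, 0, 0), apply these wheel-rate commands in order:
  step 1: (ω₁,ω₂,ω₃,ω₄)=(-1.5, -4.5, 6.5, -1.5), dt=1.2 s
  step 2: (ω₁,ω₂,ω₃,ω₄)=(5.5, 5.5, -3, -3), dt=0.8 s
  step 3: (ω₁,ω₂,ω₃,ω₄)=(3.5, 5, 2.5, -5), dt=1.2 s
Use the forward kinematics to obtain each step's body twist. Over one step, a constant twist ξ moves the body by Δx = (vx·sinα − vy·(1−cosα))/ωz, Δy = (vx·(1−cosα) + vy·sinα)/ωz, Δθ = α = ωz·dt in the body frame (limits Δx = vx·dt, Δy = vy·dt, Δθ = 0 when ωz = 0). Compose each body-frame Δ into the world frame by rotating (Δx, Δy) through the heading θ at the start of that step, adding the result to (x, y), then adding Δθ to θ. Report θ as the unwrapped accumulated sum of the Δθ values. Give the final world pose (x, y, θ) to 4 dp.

(0.2524, 0.0658, -1.0929)

step 1: ξ=(vx,vy,ωz)=(-0.0150, 0.0750, -0.5893), dt=1.2 → body Δ=(0.0140, 0.0888, -0.7071) → world pose (0.0140, 0.0888, -0.7071)
step 2: ξ=(vx,vy,ωz)=(0.0750, 0.0000, 0.0000), dt=0.8 → body Δ=(0.0600, 0.0000, 0.0000) → world pose (0.0596, 0.0498, -0.7071)
step 3: ξ=(vx,vy,ωz)=(0.0900, 0.1350, -0.3214), dt=1.2 → body Δ=(0.1362, 0.1374, -0.3857) → world pose (0.2524, 0.0658, -1.0929)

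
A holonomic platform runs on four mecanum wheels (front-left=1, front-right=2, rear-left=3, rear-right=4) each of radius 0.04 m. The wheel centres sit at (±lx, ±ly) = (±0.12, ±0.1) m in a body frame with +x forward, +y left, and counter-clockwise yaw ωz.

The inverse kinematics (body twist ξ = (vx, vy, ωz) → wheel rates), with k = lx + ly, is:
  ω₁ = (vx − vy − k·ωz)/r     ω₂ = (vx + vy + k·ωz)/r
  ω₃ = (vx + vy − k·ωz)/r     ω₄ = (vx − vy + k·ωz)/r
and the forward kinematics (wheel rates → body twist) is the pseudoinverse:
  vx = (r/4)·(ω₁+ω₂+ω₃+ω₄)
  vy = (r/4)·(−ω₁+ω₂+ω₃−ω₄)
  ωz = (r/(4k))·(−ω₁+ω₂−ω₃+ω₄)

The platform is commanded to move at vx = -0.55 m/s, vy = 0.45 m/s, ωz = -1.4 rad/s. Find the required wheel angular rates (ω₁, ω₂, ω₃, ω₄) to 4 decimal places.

(-17.3000, -10.2000, 5.2000, -32.7000)

k = lx + ly = 0.12 + 0.1 = 0.2200;  k·ωz = 0.2200·-1.4 = -0.3080
ω₁ (FL) = (vx − vy − k·ωz)/r = -0.6920/0.04 = -17.3000
ω₂ (FR) = (vx + vy + k·ωz)/r = -0.4080/0.04 = -10.2000
ω₃ (RL) = (vx + vy − k·ωz)/r = 0.2080/0.04 = 5.2000
ω₄ (RR) = (vx − vy + k·ωz)/r = -1.3080/0.04 = -32.7000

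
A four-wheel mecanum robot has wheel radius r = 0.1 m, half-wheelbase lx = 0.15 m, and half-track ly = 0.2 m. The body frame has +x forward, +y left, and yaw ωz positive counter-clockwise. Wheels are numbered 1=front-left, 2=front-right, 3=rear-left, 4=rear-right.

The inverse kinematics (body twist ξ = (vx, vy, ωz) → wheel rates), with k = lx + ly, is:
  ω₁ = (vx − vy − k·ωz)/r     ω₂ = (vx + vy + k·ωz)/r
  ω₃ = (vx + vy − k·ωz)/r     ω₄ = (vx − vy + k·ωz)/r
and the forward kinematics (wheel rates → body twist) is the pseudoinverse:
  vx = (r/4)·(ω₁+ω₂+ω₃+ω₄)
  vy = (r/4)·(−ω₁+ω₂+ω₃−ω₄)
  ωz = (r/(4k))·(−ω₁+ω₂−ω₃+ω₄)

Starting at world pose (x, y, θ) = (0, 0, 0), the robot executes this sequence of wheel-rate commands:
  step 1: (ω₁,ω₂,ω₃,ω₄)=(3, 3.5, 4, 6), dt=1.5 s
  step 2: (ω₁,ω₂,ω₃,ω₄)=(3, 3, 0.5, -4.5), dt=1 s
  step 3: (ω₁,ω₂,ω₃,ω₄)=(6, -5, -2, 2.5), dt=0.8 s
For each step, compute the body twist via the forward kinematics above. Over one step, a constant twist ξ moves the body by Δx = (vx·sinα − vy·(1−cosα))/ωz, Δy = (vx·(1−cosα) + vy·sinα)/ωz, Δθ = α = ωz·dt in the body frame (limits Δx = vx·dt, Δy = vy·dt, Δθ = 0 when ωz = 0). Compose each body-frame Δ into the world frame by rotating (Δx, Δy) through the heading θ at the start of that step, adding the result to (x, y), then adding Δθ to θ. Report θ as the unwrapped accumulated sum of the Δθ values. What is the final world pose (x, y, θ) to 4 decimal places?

step 1: ξ=(vx,vy,ωz)=(0.4125, -0.0375, 0.1786), dt=1.5 → body Δ=(0.6189, 0.0268, 0.2679) → world pose (0.6189, 0.0268, 0.2679)
step 2: ξ=(vx,vy,ωz)=(0.0500, 0.1250, -0.3571), dt=1.0 → body Δ=(0.0710, 0.1135, -0.3571) → world pose (0.6573, 0.1551, -0.0893)
step 3: ξ=(vx,vy,ωz)=(0.0375, -0.3875, -0.4643), dt=0.8 → body Δ=(-0.0276, -0.3084, -0.3714) → world pose (0.6023, -0.1497, -0.4607)

(0.6023, -0.1497, -0.4607)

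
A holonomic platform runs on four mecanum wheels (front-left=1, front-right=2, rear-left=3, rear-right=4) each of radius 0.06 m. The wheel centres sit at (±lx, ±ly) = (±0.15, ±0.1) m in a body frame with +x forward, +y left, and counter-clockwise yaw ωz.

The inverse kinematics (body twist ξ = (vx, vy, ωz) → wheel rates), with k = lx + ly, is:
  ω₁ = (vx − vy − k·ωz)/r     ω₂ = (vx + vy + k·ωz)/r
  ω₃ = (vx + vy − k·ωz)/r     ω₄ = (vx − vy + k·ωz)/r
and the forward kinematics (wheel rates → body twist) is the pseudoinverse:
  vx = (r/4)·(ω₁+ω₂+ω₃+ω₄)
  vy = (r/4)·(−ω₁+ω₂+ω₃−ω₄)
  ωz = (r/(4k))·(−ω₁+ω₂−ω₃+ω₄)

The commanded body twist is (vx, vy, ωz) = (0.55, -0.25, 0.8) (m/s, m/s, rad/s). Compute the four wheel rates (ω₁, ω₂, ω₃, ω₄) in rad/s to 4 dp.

k = lx + ly = 0.15 + 0.1 = 0.2500;  k·ωz = 0.2500·0.8 = 0.2000
ω₁ (FL) = (vx − vy − k·ωz)/r = 0.6000/0.06 = 10.0000
ω₂ (FR) = (vx + vy + k·ωz)/r = 0.5000/0.06 = 8.3333
ω₃ (RL) = (vx + vy − k·ωz)/r = 0.1000/0.06 = 1.6667
ω₄ (RR) = (vx − vy + k·ωz)/r = 1.0000/0.06 = 16.6667

(10.0000, 8.3333, 1.6667, 16.6667)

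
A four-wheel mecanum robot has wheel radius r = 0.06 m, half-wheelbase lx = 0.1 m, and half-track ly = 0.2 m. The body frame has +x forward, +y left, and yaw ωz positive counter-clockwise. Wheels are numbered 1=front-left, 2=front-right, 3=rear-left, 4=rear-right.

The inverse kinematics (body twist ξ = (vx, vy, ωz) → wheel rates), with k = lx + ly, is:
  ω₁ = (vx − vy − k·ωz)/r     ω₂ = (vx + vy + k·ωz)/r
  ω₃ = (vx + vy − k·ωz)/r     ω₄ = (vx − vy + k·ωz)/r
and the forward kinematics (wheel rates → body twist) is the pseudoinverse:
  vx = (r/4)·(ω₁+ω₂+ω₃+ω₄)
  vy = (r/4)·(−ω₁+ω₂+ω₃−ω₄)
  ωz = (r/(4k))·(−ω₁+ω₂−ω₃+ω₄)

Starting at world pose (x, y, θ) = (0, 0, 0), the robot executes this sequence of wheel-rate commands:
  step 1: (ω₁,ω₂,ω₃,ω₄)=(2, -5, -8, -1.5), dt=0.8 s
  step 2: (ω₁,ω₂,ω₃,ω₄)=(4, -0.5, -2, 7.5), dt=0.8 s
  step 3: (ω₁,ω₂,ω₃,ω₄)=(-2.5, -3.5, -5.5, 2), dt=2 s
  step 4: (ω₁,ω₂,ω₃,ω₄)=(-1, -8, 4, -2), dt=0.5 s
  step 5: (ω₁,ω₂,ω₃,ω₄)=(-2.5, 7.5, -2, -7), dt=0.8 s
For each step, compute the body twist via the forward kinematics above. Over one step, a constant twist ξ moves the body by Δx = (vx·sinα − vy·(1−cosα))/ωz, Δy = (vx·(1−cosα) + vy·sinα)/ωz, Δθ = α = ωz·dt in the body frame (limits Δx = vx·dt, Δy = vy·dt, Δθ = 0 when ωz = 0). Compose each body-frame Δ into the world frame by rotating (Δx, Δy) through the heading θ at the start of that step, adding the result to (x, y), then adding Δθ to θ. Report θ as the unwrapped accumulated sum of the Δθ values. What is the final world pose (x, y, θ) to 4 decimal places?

step 1: ξ=(vx,vy,ωz)=(-0.1875, -0.2025, -0.0250), dt=0.8 → body Δ=(-0.1516, -0.1605, -0.0200) → world pose (-0.1516, -0.1605, -0.0200)
step 2: ξ=(vx,vy,ωz)=(0.1350, -0.2100, 0.2500), dt=0.8 → body Δ=(0.1240, -0.1561, 0.2000) → world pose (-0.0307, -0.3191, 0.1800)
step 3: ξ=(vx,vy,ωz)=(-0.1425, -0.1275, 0.3250), dt=2.0 → body Δ=(-0.1854, -0.3268, 0.6500) → world pose (-0.1546, -0.6738, 0.8300)
step 4: ξ=(vx,vy,ωz)=(-0.1050, -0.0150, -0.6500), dt=0.5 → body Δ=(-0.0528, 0.0011, -0.3250) → world pose (-0.1910, -0.7120, 0.5050)
step 5: ξ=(vx,vy,ωz)=(-0.0600, 0.2250, 0.2500), dt=0.8 → body Δ=(-0.0656, 0.1740, 0.2000) → world pose (-0.3326, -0.5915, 0.7050)

(-0.3326, -0.5915, 0.7050)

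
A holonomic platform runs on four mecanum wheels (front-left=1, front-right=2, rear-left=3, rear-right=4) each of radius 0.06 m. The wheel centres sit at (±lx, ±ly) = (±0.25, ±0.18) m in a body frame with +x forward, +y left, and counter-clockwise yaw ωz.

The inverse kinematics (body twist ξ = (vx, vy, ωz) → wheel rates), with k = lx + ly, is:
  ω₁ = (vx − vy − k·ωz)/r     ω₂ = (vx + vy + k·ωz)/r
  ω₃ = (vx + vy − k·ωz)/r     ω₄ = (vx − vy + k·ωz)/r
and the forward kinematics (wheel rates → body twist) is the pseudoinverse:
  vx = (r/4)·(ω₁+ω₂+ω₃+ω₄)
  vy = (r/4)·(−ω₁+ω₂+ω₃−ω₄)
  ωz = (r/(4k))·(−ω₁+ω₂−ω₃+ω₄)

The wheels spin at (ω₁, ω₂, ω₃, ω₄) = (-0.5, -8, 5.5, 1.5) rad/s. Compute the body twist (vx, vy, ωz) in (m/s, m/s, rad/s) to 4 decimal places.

(-0.0225, -0.0525, -0.4012)

k = lx + ly = 0.25 + 0.18 = 0.4300
ω₁+ω₂+ω₃+ω₄ = -1.5000  →  vx = (0.06/4)·-1.5000 = -0.0225
−ω₁+ω₂+ω₃−ω₄ = -3.5000  →  vy = (0.06/4)·-3.5000 = -0.0525
−ω₁+ω₂−ω₃+ω₄ = -11.5000  →  ωz = (0.06/1.7200)·-11.5000 = -0.4012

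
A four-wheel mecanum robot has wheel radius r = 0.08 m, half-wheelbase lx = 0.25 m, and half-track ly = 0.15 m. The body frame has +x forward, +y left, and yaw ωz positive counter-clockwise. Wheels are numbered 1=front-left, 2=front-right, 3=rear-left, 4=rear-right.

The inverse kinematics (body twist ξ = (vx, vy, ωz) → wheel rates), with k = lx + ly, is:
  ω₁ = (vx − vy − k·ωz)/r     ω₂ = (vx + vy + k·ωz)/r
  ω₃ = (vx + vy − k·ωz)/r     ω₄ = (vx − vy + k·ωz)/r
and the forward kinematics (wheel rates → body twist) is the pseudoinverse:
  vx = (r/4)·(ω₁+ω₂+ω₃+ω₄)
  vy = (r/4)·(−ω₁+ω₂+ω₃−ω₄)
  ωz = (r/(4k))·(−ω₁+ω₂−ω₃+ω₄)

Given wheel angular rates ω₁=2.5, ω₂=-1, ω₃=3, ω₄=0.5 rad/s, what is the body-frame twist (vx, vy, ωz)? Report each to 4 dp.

k = lx + ly = 0.25 + 0.15 = 0.4000
ω₁+ω₂+ω₃+ω₄ = 5.0000  →  vx = (0.08/4)·5.0000 = 0.1000
−ω₁+ω₂+ω₃−ω₄ = -1.0000  →  vy = (0.08/4)·-1.0000 = -0.0200
−ω₁+ω₂−ω₃+ω₄ = -6.0000  →  ωz = (0.08/1.6000)·-6.0000 = -0.3000

(0.1000, -0.0200, -0.3000)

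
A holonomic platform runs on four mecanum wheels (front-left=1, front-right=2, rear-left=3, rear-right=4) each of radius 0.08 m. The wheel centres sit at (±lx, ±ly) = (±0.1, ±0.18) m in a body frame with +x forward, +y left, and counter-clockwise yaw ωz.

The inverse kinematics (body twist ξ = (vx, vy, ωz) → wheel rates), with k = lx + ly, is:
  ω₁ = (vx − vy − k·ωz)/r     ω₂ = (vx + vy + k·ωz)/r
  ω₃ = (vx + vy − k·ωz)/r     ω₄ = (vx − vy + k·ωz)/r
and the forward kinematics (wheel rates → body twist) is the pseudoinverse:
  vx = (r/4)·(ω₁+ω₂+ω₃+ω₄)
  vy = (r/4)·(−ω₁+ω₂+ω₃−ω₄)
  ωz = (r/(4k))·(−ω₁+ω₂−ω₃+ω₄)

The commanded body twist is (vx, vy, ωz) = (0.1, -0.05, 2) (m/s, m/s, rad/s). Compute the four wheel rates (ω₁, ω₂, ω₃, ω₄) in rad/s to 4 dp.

(-5.1250, 7.6250, -6.3750, 8.8750)

k = lx + ly = 0.1 + 0.18 = 0.2800;  k·ωz = 0.2800·2 = 0.5600
ω₁ (FL) = (vx − vy − k·ωz)/r = -0.4100/0.08 = -5.1250
ω₂ (FR) = (vx + vy + k·ωz)/r = 0.6100/0.08 = 7.6250
ω₃ (RL) = (vx + vy − k·ωz)/r = -0.5100/0.08 = -6.3750
ω₄ (RR) = (vx − vy + k·ωz)/r = 0.7100/0.08 = 8.8750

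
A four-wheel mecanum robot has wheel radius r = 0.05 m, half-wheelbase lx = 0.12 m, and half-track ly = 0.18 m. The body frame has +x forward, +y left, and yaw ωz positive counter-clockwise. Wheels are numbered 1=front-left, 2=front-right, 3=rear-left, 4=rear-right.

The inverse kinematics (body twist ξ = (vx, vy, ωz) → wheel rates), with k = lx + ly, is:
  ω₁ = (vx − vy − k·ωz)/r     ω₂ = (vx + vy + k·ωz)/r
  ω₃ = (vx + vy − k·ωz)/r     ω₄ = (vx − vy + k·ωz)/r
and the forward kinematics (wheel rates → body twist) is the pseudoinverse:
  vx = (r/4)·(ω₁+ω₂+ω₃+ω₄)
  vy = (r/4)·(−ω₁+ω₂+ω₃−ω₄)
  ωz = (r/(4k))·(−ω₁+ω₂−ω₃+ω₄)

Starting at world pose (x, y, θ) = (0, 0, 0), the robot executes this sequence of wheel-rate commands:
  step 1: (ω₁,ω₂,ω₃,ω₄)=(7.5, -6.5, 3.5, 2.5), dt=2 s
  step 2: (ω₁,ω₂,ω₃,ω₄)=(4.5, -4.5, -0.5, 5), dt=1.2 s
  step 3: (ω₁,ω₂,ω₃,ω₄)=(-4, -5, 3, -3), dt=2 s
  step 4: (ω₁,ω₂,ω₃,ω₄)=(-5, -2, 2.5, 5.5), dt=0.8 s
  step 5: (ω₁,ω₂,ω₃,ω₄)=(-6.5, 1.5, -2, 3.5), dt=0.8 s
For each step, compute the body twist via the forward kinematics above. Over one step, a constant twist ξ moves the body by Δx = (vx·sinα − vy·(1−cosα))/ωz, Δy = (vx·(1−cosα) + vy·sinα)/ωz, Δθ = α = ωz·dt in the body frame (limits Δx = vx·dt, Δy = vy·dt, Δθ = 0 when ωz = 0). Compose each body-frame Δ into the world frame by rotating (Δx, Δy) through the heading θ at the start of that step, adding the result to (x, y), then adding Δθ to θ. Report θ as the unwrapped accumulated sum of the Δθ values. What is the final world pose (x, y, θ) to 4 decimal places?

step 1: ξ=(vx,vy,ωz)=(0.0875, -0.1625, -0.6250), dt=2.0 → body Δ=(-0.0452, -0.3426, -1.2500) → world pose (-0.0452, -0.3426, -1.2500)
step 2: ξ=(vx,vy,ωz)=(0.0563, -0.1812, -0.1458), dt=1.2 → body Δ=(0.0482, -0.2223, -0.1750) → world pose (-0.2409, -0.4584, -1.4250)
step 3: ξ=(vx,vy,ωz)=(-0.1125, 0.0625, -0.2917), dt=2.0 → body Δ=(-0.1770, 0.1818, -0.5833) → world pose (-0.0867, -0.2568, -2.0083)
step 4: ξ=(vx,vy,ωz)=(0.0125, 0.0000, 0.2500), dt=0.8 → body Δ=(0.0099, 0.0010, 0.2000) → world pose (-0.0900, -0.2663, -1.8083)
step 5: ξ=(vx,vy,ωz)=(-0.0437, 0.0312, 0.5625), dt=0.8 → body Δ=(-0.0394, 0.0164, 0.4500) → world pose (-0.0648, -0.2319, -1.3583)

(-0.0648, -0.2319, -1.3583)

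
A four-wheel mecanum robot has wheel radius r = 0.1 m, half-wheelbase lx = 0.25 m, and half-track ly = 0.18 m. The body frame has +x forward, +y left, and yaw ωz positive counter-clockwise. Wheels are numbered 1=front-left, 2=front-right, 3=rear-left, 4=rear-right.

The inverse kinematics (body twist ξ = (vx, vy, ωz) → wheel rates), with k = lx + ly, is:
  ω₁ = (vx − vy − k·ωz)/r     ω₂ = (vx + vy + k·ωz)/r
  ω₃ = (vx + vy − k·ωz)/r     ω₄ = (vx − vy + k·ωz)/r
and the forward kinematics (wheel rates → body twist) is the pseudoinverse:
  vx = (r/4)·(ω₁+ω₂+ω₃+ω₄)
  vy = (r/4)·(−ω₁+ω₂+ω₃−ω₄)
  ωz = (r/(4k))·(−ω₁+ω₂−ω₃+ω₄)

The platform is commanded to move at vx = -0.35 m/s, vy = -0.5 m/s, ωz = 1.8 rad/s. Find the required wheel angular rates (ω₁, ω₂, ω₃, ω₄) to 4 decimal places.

k = lx + ly = 0.25 + 0.18 = 0.4300;  k·ωz = 0.4300·1.8 = 0.7740
ω₁ (FL) = (vx − vy − k·ωz)/r = -0.6240/0.1 = -6.2400
ω₂ (FR) = (vx + vy + k·ωz)/r = -0.0760/0.1 = -0.7600
ω₃ (RL) = (vx + vy − k·ωz)/r = -1.6240/0.1 = -16.2400
ω₄ (RR) = (vx − vy + k·ωz)/r = 0.9240/0.1 = 9.2400

(-6.2400, -0.7600, -16.2400, 9.2400)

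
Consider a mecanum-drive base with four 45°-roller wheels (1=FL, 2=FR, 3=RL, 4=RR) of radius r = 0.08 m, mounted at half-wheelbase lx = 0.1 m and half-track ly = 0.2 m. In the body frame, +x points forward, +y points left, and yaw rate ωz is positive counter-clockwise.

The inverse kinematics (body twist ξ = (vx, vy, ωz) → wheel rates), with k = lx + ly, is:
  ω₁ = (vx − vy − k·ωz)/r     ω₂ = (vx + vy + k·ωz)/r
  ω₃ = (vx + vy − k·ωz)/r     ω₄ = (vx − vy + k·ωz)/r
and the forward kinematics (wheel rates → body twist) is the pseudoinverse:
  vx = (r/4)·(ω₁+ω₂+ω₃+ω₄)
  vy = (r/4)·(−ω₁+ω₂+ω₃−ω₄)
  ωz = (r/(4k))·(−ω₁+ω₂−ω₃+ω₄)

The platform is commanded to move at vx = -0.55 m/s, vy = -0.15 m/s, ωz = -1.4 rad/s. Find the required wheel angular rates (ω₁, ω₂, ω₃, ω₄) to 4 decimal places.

k = lx + ly = 0.1 + 0.2 = 0.3000;  k·ωz = 0.3000·-1.4 = -0.4200
ω₁ (FL) = (vx − vy − k·ωz)/r = 0.0200/0.08 = 0.2500
ω₂ (FR) = (vx + vy + k·ωz)/r = -1.1200/0.08 = -14.0000
ω₃ (RL) = (vx + vy − k·ωz)/r = -0.2800/0.08 = -3.5000
ω₄ (RR) = (vx − vy + k·ωz)/r = -0.8200/0.08 = -10.2500

(0.2500, -14.0000, -3.5000, -10.2500)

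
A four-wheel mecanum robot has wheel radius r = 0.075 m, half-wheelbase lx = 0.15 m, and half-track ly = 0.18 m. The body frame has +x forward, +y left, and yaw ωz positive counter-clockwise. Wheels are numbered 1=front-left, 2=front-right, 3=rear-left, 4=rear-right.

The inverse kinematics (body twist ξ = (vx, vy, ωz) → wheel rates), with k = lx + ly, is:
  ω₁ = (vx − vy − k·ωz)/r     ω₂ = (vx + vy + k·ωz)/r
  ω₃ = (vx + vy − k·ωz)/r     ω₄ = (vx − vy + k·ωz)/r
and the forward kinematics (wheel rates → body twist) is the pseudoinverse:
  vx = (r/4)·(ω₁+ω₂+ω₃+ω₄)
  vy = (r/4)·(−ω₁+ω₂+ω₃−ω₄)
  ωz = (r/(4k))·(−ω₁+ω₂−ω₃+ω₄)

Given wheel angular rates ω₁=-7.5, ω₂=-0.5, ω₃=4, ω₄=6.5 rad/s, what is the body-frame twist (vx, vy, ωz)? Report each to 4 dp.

k = lx + ly = 0.15 + 0.18 = 0.3300
ω₁+ω₂+ω₃+ω₄ = 2.5000  →  vx = (0.075/4)·2.5000 = 0.0469
−ω₁+ω₂+ω₃−ω₄ = 4.5000  →  vy = (0.075/4)·4.5000 = 0.0844
−ω₁+ω₂−ω₃+ω₄ = 9.5000  →  ωz = (0.075/1.3200)·9.5000 = 0.5398

(0.0469, 0.0844, 0.5398)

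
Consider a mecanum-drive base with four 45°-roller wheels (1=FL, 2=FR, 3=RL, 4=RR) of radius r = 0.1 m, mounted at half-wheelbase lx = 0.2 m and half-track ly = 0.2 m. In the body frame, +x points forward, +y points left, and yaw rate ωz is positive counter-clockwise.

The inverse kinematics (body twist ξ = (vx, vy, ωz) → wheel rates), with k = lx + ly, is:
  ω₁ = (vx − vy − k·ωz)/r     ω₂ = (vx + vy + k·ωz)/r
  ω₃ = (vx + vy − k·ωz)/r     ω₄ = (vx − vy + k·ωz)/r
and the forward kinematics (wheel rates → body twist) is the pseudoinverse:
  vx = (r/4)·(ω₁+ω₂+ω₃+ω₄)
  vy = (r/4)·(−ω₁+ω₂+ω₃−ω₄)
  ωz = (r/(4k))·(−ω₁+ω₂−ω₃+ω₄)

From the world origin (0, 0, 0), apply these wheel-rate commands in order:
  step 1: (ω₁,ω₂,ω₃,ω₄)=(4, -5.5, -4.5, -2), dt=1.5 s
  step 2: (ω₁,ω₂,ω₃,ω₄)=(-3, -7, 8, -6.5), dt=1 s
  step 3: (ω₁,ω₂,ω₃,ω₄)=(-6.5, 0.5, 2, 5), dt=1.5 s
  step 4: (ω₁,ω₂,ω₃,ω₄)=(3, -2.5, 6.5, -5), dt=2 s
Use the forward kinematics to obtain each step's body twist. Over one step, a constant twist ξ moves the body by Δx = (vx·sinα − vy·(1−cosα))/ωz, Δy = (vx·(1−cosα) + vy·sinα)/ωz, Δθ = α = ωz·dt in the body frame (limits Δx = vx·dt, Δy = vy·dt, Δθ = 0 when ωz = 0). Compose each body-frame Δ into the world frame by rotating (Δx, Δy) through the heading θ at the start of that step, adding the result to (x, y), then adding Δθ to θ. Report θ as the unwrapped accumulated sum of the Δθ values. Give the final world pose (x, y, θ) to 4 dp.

(0.0963, -0.2198, -3.0000)

step 1: ξ=(vx,vy,ωz)=(-0.2000, -0.3000, -0.4375), dt=1.5 → body Δ=(-0.4214, -0.3234, -0.6562) → world pose (-0.4214, -0.3234, -0.6562)
step 2: ξ=(vx,vy,ωz)=(-0.2125, 0.2625, -1.1562), dt=1.0 → body Δ=(-0.0326, 0.3176, -1.1562) → world pose (-0.2535, -0.0519, -1.8125)
step 3: ξ=(vx,vy,ωz)=(0.0250, 0.1000, 0.6250), dt=1.5 → body Δ=(-0.0331, 0.1453, 0.9375) → world pose (-0.1045, -0.0546, -0.8750)
step 4: ξ=(vx,vy,ωz)=(0.0500, 0.1500, -1.0625), dt=2.0 → body Δ=(0.2555, 0.0482, -2.1250) → world pose (0.0963, -0.2198, -3.0000)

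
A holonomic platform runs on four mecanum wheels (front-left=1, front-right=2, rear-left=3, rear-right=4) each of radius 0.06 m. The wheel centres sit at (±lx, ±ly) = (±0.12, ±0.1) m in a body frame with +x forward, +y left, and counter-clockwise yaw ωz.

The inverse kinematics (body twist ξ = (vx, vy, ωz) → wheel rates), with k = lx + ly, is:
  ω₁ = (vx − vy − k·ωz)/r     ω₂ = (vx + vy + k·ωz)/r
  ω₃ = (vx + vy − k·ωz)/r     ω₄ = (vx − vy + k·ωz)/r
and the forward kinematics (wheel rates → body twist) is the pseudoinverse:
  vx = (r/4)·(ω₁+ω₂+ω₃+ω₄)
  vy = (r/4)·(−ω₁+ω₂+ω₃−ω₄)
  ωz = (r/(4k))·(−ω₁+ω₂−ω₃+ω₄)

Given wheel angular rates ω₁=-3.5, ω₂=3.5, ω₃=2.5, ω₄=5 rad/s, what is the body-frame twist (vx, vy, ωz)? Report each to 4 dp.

k = lx + ly = 0.12 + 0.1 = 0.2200
ω₁+ω₂+ω₃+ω₄ = 7.5000  →  vx = (0.06/4)·7.5000 = 0.1125
−ω₁+ω₂+ω₃−ω₄ = 4.5000  →  vy = (0.06/4)·4.5000 = 0.0675
−ω₁+ω₂−ω₃+ω₄ = 9.5000  →  ωz = (0.06/0.8800)·9.5000 = 0.6477

(0.1125, 0.0675, 0.6477)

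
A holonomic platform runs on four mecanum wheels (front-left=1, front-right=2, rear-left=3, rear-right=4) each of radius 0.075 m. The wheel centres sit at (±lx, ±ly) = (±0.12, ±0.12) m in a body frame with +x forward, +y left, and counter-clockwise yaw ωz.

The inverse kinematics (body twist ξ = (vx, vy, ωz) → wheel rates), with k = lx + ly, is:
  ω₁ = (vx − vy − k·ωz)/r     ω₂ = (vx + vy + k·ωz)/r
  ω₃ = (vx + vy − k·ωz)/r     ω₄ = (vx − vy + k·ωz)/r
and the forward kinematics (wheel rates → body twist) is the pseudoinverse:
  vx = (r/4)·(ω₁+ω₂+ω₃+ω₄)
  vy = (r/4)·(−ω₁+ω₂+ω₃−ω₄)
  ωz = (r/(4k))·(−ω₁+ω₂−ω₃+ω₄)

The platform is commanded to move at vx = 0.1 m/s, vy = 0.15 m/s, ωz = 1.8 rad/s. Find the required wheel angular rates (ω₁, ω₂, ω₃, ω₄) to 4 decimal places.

k = lx + ly = 0.12 + 0.12 = 0.2400;  k·ωz = 0.2400·1.8 = 0.4320
ω₁ (FL) = (vx − vy − k·ωz)/r = -0.4820/0.075 = -6.4267
ω₂ (FR) = (vx + vy + k·ωz)/r = 0.6820/0.075 = 9.0933
ω₃ (RL) = (vx + vy − k·ωz)/r = -0.1820/0.075 = -2.4267
ω₄ (RR) = (vx − vy + k·ωz)/r = 0.3820/0.075 = 5.0933

(-6.4267, 9.0933, -2.4267, 5.0933)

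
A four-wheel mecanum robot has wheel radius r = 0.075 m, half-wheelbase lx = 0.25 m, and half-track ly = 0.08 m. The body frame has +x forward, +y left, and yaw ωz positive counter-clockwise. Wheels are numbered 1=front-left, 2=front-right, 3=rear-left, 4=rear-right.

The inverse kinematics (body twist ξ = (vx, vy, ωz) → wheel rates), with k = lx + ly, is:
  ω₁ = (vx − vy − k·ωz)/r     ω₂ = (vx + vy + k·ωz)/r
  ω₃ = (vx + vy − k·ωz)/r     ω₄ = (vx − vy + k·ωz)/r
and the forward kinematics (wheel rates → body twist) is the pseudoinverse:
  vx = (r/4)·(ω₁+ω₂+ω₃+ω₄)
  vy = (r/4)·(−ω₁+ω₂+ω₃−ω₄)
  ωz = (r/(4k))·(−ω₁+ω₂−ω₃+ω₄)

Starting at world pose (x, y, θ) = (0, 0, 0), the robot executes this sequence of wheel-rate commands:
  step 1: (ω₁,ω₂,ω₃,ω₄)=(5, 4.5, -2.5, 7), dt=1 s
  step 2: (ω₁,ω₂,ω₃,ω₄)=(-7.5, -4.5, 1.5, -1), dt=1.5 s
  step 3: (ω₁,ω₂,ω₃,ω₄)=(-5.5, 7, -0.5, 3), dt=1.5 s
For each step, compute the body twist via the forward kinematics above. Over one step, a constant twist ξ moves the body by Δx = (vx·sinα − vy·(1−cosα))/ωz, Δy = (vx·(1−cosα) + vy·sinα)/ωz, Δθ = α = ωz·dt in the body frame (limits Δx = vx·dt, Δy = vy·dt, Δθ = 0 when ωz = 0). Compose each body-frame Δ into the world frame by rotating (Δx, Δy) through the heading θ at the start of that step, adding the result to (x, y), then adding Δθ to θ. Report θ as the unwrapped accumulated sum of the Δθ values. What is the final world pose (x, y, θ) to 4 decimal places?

(-0.2458, 0.0304, 1.9176)

step 1: ξ=(vx,vy,ωz)=(0.2625, -0.1875, 0.5114), dt=1.0 → body Δ=(0.2981, -0.1138, 0.5114) → world pose (0.2981, -0.1138, 0.5114)
step 2: ξ=(vx,vy,ωz)=(-0.2156, 0.1031, 0.0284), dt=1.5 → body Δ=(-0.3266, 0.1478, 0.0426) → world pose (-0.0590, -0.1448, 0.5540)
step 3: ξ=(vx,vy,ωz)=(0.0750, 0.1688, 0.9091), dt=1.5 → body Δ=(-0.0667, 0.2472, 1.3636) → world pose (-0.2458, 0.0304, 1.9176)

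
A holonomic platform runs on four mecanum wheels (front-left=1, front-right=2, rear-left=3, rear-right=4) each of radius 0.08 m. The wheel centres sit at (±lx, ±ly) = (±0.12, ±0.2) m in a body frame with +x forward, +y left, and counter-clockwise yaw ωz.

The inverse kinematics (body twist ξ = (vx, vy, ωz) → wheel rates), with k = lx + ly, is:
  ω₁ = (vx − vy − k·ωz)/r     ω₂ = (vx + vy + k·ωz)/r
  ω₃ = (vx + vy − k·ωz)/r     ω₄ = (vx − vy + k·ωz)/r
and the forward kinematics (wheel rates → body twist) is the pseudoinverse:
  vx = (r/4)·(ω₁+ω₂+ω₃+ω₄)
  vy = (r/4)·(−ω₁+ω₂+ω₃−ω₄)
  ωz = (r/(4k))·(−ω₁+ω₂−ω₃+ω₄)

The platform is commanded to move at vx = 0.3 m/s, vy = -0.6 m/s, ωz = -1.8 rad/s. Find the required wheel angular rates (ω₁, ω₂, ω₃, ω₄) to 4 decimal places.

k = lx + ly = 0.12 + 0.2 = 0.3200;  k·ωz = 0.3200·-1.8 = -0.5760
ω₁ (FL) = (vx − vy − k·ωz)/r = 1.4760/0.08 = 18.4500
ω₂ (FR) = (vx + vy + k·ωz)/r = -0.8760/0.08 = -10.9500
ω₃ (RL) = (vx + vy − k·ωz)/r = 0.2760/0.08 = 3.4500
ω₄ (RR) = (vx − vy + k·ωz)/r = 0.3240/0.08 = 4.0500

(18.4500, -10.9500, 3.4500, 4.0500)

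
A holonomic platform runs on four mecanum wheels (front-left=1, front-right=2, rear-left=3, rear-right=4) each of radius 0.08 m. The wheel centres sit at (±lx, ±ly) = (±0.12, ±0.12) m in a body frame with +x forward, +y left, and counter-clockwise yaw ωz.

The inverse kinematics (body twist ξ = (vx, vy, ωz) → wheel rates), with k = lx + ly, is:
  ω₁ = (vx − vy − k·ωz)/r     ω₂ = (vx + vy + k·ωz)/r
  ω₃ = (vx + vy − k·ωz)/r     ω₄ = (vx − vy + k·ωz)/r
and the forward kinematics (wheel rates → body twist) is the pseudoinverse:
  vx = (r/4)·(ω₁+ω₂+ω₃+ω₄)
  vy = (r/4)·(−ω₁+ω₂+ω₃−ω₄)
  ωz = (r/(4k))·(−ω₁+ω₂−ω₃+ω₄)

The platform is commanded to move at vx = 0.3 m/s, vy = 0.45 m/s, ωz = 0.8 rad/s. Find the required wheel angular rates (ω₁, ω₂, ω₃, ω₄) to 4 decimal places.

k = lx + ly = 0.12 + 0.12 = 0.2400;  k·ωz = 0.2400·0.8 = 0.1920
ω₁ (FL) = (vx − vy − k·ωz)/r = -0.3420/0.08 = -4.2750
ω₂ (FR) = (vx + vy + k·ωz)/r = 0.9420/0.08 = 11.7750
ω₃ (RL) = (vx + vy − k·ωz)/r = 0.5580/0.08 = 6.9750
ω₄ (RR) = (vx − vy + k·ωz)/r = 0.0420/0.08 = 0.5250

(-4.2750, 11.7750, 6.9750, 0.5250)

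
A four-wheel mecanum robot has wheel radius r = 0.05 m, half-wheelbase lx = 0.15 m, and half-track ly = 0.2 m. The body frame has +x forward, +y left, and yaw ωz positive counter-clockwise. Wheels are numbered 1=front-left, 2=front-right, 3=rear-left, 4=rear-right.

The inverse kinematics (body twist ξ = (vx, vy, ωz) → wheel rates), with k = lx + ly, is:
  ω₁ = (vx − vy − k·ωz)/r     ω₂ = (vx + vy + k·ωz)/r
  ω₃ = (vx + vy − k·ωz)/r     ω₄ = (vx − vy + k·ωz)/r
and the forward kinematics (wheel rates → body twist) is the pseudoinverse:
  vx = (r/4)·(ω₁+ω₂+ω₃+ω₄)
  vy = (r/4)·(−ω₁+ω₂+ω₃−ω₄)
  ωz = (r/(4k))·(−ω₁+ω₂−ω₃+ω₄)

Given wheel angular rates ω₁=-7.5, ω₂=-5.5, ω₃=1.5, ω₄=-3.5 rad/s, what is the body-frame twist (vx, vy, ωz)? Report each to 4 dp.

k = lx + ly = 0.15 + 0.2 = 0.3500
ω₁+ω₂+ω₃+ω₄ = -15.0000  →  vx = (0.05/4)·-15.0000 = -0.1875
−ω₁+ω₂+ω₃−ω₄ = 7.0000  →  vy = (0.05/4)·7.0000 = 0.0875
−ω₁+ω₂−ω₃+ω₄ = -3.0000  →  ωz = (0.05/1.4000)·-3.0000 = -0.1071

(-0.1875, 0.0875, -0.1071)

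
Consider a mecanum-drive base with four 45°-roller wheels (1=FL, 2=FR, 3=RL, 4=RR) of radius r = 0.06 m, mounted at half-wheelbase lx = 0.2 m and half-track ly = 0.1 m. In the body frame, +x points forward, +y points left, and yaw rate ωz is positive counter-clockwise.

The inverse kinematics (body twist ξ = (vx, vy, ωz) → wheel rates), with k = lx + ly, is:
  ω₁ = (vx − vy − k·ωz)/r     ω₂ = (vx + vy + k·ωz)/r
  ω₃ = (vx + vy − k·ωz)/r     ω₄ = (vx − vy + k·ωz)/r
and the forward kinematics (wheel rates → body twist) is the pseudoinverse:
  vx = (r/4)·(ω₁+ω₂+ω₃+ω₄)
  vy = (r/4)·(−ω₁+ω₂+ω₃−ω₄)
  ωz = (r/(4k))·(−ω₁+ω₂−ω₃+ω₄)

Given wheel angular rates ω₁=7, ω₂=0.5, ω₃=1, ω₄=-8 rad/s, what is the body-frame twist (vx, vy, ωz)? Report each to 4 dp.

(0.0075, 0.0375, -0.7750)

k = lx + ly = 0.2 + 0.1 = 0.3000
ω₁+ω₂+ω₃+ω₄ = 0.5000  →  vx = (0.06/4)·0.5000 = 0.0075
−ω₁+ω₂+ω₃−ω₄ = 2.5000  →  vy = (0.06/4)·2.5000 = 0.0375
−ω₁+ω₂−ω₃+ω₄ = -15.5000  →  ωz = (0.06/1.2000)·-15.5000 = -0.7750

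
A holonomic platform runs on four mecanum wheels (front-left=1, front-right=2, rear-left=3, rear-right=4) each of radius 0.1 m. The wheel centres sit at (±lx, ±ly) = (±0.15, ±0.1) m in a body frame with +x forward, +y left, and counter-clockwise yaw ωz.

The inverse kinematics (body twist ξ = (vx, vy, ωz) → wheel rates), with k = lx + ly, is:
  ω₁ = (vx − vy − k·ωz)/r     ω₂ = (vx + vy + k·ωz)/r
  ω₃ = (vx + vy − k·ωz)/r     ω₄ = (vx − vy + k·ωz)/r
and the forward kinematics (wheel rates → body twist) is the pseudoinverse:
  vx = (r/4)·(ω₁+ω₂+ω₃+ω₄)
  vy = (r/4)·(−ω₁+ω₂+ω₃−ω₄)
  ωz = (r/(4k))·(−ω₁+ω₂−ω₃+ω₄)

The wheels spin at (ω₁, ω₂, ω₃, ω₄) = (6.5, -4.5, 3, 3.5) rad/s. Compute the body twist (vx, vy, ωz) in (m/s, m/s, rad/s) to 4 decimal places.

(0.2125, -0.2875, -1.0500)

k = lx + ly = 0.15 + 0.1 = 0.2500
ω₁+ω₂+ω₃+ω₄ = 8.5000  →  vx = (0.1/4)·8.5000 = 0.2125
−ω₁+ω₂+ω₃−ω₄ = -11.5000  →  vy = (0.1/4)·-11.5000 = -0.2875
−ω₁+ω₂−ω₃+ω₄ = -10.5000  →  ωz = (0.1/1.0000)·-10.5000 = -1.0500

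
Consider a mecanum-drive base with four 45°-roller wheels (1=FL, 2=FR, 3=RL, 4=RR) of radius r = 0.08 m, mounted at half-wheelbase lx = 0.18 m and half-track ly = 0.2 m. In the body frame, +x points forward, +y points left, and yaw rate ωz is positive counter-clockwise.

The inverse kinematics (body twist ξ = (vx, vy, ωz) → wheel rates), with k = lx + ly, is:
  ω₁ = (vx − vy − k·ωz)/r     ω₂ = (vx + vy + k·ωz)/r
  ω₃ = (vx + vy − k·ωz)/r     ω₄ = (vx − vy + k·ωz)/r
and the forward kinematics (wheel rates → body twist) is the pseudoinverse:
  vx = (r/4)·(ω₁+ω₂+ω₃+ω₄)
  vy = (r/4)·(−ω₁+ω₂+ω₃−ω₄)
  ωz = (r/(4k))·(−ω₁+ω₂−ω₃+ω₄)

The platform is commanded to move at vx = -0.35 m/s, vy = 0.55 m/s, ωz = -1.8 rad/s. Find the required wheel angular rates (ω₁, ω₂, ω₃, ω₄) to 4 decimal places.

(-2.7000, -6.0500, 11.0500, -19.8000)

k = lx + ly = 0.18 + 0.2 = 0.3800;  k·ωz = 0.3800·-1.8 = -0.6840
ω₁ (FL) = (vx − vy − k·ωz)/r = -0.2160/0.08 = -2.7000
ω₂ (FR) = (vx + vy + k·ωz)/r = -0.4840/0.08 = -6.0500
ω₃ (RL) = (vx + vy − k·ωz)/r = 0.8840/0.08 = 11.0500
ω₄ (RR) = (vx − vy + k·ωz)/r = -1.5840/0.08 = -19.8000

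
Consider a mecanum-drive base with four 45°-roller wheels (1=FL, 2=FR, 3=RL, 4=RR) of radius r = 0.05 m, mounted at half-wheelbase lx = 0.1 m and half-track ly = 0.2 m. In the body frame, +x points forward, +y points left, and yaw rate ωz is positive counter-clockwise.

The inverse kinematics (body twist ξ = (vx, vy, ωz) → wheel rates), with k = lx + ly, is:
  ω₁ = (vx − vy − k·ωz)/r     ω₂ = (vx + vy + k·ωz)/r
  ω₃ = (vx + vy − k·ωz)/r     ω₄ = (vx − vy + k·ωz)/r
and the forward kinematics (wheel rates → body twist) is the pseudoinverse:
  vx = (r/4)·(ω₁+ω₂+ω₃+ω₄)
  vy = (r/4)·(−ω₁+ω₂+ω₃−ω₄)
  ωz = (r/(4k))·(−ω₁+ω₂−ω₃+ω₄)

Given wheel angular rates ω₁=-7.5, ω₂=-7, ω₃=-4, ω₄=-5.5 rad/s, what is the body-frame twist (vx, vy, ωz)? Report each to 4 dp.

(-0.3000, 0.0250, -0.0417)

k = lx + ly = 0.1 + 0.2 = 0.3000
ω₁+ω₂+ω₃+ω₄ = -24.0000  →  vx = (0.05/4)·-24.0000 = -0.3000
−ω₁+ω₂+ω₃−ω₄ = 2.0000  →  vy = (0.05/4)·2.0000 = 0.0250
−ω₁+ω₂−ω₃+ω₄ = -1.0000  →  ωz = (0.05/1.2000)·-1.0000 = -0.0417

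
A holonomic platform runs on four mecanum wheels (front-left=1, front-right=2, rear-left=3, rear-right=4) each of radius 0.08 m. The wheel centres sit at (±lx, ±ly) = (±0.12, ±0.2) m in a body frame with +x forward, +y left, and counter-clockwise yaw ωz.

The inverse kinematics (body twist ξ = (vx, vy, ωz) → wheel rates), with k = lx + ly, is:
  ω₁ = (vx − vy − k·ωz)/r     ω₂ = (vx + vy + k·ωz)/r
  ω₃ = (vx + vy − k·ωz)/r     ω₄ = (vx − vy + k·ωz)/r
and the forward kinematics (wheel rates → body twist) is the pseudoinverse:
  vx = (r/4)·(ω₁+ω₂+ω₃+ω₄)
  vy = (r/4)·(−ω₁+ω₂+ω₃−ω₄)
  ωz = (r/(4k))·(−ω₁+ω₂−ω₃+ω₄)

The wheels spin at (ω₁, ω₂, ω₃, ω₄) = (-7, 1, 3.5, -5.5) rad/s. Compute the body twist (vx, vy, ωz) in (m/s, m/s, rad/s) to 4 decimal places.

k = lx + ly = 0.12 + 0.2 = 0.3200
ω₁+ω₂+ω₃+ω₄ = -8.0000  →  vx = (0.08/4)·-8.0000 = -0.1600
−ω₁+ω₂+ω₃−ω₄ = 17.0000  →  vy = (0.08/4)·17.0000 = 0.3400
−ω₁+ω₂−ω₃+ω₄ = -1.0000  →  ωz = (0.08/1.2800)·-1.0000 = -0.0625

(-0.1600, 0.3400, -0.0625)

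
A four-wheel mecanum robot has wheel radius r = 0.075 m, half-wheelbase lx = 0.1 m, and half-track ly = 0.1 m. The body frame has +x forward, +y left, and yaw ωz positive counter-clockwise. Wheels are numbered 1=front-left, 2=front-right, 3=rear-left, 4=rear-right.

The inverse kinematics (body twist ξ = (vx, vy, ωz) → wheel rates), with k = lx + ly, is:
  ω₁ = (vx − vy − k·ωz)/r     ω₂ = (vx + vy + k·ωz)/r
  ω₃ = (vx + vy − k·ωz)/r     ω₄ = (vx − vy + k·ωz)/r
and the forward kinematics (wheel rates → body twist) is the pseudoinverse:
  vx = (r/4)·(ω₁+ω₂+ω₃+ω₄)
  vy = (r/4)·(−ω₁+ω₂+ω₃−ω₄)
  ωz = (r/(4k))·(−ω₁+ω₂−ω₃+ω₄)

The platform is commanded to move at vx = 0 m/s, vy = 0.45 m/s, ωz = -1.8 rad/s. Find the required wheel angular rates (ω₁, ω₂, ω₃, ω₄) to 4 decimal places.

(-1.2000, 1.2000, 10.8000, -10.8000)

k = lx + ly = 0.1 + 0.1 = 0.2000;  k·ωz = 0.2000·-1.8 = -0.3600
ω₁ (FL) = (vx − vy − k·ωz)/r = -0.0900/0.075 = -1.2000
ω₂ (FR) = (vx + vy + k·ωz)/r = 0.0900/0.075 = 1.2000
ω₃ (RL) = (vx + vy − k·ωz)/r = 0.8100/0.075 = 10.8000
ω₄ (RR) = (vx − vy + k·ωz)/r = -0.8100/0.075 = -10.8000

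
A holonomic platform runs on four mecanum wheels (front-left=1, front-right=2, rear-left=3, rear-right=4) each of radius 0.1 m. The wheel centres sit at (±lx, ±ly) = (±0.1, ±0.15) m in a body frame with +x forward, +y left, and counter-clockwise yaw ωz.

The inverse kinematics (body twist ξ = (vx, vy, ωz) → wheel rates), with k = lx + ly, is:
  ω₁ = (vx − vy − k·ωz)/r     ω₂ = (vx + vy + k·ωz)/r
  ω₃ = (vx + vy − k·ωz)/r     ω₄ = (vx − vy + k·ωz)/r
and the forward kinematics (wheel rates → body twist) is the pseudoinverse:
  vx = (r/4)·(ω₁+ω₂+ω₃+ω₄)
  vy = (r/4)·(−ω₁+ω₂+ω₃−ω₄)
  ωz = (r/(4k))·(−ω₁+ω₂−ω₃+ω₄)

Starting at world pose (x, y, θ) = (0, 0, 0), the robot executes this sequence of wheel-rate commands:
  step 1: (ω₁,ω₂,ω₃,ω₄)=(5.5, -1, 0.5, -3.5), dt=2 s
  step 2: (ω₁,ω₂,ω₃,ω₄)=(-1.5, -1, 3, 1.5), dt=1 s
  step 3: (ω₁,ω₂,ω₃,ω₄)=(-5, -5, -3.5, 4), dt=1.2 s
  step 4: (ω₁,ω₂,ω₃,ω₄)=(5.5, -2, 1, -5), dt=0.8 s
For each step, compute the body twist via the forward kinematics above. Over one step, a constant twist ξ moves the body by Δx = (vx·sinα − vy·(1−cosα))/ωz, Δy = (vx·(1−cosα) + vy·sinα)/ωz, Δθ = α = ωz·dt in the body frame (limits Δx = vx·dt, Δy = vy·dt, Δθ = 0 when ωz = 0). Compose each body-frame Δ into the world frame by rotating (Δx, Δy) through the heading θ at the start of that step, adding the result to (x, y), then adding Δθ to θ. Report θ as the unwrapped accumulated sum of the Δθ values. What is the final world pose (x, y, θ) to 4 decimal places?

step 1: ξ=(vx,vy,ωz)=(0.0375, -0.0625, -1.0500), dt=2.0 → body Δ=(-0.0587, -0.1051, -2.1000) → world pose (-0.0587, -0.1051, -2.1000)
step 2: ξ=(vx,vy,ωz)=(0.0500, 0.0500, -0.1000), dt=1.0 → body Δ=(0.0524, 0.0474, -0.1000) → world pose (-0.0443, -0.1743, -2.2000)
step 3: ξ=(vx,vy,ωz)=(-0.2375, -0.1875, 0.7500), dt=1.2 → body Δ=(-0.1535, -0.3157, 0.9000) → world pose (-0.2092, 0.1355, -1.3000)
step 4: ξ=(vx,vy,ωz)=(-0.0125, -0.0375, -1.3500), dt=0.8 → body Δ=(-0.0229, -0.0196, -1.0800) → world pose (-0.2342, 0.1523, -2.3800)

(-0.2342, 0.1523, -2.3800)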